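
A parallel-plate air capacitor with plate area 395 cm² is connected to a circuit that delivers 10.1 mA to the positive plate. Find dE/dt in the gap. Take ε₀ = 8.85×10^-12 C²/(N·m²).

By continuity, I_d in the gap equals the 10.1 mA flowing in the wire.
Then dE/dt = I_d/(ε₀A) = 2.89×10^10 V/(m·s).

2.89×10^10 V/(m·s)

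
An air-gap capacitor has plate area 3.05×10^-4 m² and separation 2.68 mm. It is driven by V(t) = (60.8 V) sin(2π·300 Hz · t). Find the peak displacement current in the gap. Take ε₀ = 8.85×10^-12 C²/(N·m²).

1.15×10^-7 A

C = ε₀A/d = (8.85×10^-12)(3.05×10^-4)/(2.68×10^-3) = 1.007×10^-12 F; ω = 2πf = 1885 rad/s.
I_d = C dV/dt, so |I_d|_max = C V₀ ω = (1.007×10^-12)(60.8)(1885) = 1.15×10^-7 A.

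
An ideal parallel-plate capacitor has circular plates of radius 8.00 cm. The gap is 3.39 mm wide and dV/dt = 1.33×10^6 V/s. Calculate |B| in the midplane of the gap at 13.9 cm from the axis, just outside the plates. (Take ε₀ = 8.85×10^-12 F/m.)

1.00×10^-10 T

dE/dt = (dV/dt)/d = 3.923×10^8 V/(m·s); I_d = ε₀(πR²)(dE/dt) = (8.85×10^-12)(0.02011)(3.923×10^8) = 6.982×10^-5 A.
Outside the plates the loop encloses all of I_d, so B·2πr = μ₀ I_d and B = 1.00×10^-10 T.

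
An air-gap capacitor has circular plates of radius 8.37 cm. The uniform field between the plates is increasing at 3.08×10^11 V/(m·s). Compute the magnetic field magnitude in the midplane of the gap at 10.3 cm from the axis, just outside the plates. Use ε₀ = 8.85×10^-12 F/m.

Total displacement current: I_d = ε₀(πR²)(dE/dt) = (8.85×10^-12)(0.02201)(3.08×10^11) = 0.05999 A.
With r > R the enclosed displacement current is the full I_d; B = μ₀ I_d / (2πr) = 1.16×10^-7 T.

1.16×10^-7 T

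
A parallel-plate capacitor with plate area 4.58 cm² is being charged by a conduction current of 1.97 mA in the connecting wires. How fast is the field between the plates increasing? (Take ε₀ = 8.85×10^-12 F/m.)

4.86×10^11 V/(m·s)

Charge continuity gives I_d = I = 1.97×10^-3 A between the plates.
Since I_d = ε₀ A dE/dt, dE/dt = I_d/(ε₀A) = (1.97×10^-3)/((8.85×10^-12)(4.58×10^-4)) = 4.86×10^11 V/(m·s).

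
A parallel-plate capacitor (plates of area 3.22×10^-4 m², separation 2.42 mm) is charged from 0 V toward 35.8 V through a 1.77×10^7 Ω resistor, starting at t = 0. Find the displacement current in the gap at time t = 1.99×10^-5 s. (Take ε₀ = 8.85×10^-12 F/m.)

C = ε₀A/d = (8.85×10^-12)(3.22×10^-4)/(2.42×10^-3) = 1.178×10^-12 F and τ = RC = 2.085×10^-5 s. I_d in the gap equals the RC charging current.
I_d(t) = (V₀/R) e^(−t/τ) = 2.023×10^-6 · e^(−0.9544) = 7.79×10^-7 A.

7.79×10^-7 A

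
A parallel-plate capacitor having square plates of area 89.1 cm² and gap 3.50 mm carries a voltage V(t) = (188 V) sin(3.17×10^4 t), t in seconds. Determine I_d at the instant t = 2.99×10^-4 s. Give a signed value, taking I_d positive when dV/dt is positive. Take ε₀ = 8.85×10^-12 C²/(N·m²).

-1.34×10^-4 A

C = ε₀A/d = (8.85×10^-12)(8.91×10^-3)/(3.50×10^-3) = 2.253×10^-11 F. dV/dt = V₀ω·cos(ωt); at ωt = 9.4783 rad this factor is -0.9986.
I_d = C dV/dt = (2.253×10^-11)(188)(3.17×10^4)(-0.9986) = -1.34×10^-4 A.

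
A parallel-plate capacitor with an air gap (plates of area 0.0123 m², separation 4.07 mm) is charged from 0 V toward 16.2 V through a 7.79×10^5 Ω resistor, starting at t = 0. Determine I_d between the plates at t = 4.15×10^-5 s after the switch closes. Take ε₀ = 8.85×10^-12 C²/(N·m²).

C = ε₀A/d = (8.85×10^-12)(0.0123)/(4.07×10^-3) = 2.675×10^-11 F and τ = RC = 2.084×10^-5 s. I_d in the gap equals the RC charging current.
I_d(t) = (V₀/R) e^(−t/τ) = 2.080×10^-5 · e^(−1.991) = 2.84×10^-6 A.

2.84×10^-6 A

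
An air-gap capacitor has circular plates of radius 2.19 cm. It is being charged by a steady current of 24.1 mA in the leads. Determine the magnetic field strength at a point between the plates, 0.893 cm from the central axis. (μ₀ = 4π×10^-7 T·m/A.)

8.97×10^-8 T

Between the plates the displacement current equals the wire current: I_d = 24.1 mA = 0.0241 A.
For r < R the Ampère–Maxwell law gives B(2πr) = μ₀ I_d (r²/R²), so B = μ₀ I_d r/(2πR²) = (4π×10^-7)(0.0241)(8.93×10^-3)/(2π·0.0219²) = 8.97×10^-8 T.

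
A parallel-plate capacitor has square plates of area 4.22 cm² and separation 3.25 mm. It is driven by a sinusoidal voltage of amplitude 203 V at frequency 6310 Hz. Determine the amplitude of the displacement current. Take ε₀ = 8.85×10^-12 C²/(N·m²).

C = ε₀A/d = (8.85×10^-12)(4.22×10^-4)/(3.25×10^-3) = 1.149×10^-12 F; ω = 2πf = 3.965×10^4 rad/s.
I_d = C dV/dt, so |I_d|_max = C V₀ ω = (1.149×10^-12)(203)(3.965×10^4) = 9.25×10^-6 A.

9.25×10^-6 A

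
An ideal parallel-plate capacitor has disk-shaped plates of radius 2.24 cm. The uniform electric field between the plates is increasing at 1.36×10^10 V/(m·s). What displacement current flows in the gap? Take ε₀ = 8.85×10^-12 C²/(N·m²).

1.90×10^-4 A

With a uniform field, Φ_E = EA, so I_d = ε₀ A dE/dt = 1.90×10^-4 A.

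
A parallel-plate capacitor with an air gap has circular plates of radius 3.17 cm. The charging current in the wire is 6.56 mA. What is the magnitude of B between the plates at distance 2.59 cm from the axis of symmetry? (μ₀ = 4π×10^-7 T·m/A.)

By continuity the displacement current in the gap matches the conduction current: I_d = 6.56×10^-3 A.
An Ampèrian loop of radius r encloses a fraction (r/R)² of I_d. Then B·2πr = μ₀ I_d (r/R)², giving B = μ₀ I_d r/(2πR²) = 3.38×10^-8 T.

3.38×10^-8 T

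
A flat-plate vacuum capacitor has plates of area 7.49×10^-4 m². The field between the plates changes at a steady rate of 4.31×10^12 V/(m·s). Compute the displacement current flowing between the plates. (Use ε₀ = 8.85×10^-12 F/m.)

0.0286 A

I_d = ε₀ A (dE/dt) = (8.85×10^-12)(7.49×10^-4 m²)(4.31×10^12) = 0.0286 A.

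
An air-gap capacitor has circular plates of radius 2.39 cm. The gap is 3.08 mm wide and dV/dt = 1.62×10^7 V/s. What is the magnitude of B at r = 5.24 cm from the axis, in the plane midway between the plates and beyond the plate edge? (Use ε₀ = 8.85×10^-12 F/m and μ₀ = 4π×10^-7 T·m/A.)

3.19×10^-10 T

With E = V/d, dE/dt = 5.260×10^9 V/(m·s) and πR² = 1.795×10^-3 m², giving I_d = ε₀ πR² dE/dt = 8.356×10^-5 A.
With r > R the enclosed displacement current is the full I_d; B = μ₀ I_d / (2πr) = 3.19×10^-10 T.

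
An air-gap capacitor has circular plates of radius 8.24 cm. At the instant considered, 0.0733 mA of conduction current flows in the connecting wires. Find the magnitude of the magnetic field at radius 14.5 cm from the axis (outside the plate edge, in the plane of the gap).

1.01×10^-10 T

No conduction current crosses the gap, so I_d there equals the 7.33×10^-5 A in the leads.
Outside the plates the loop encloses all of I_d, so B·2πr = μ₀ I_d and B = 1.01×10^-10 T.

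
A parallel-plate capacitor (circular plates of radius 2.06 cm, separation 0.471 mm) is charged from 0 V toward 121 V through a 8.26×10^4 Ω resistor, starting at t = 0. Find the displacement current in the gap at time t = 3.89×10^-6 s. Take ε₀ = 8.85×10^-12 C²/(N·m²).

2.24×10^-4 A

C = ε₀A/d = (8.85×10^-12)(1.333×10^-3)/(4.71×10^-4) = 2.505×10^-11 F and τ = RC = 2.069×10^-6 s. I_d in the gap equals the RC charging current.
I_d(t) = (V₀/R) e^(−t/τ) = 1.465×10^-3 · e^(−1.880) = 2.24×10^-4 A.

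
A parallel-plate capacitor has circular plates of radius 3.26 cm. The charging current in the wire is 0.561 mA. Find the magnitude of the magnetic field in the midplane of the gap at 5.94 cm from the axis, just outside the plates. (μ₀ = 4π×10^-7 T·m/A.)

1.89×10^-9 T

Between the plates the displacement current equals the wire current: I_d = 0.561 mA = 5.61×10^-4 A.
For r ≥ R the full I_d is enclosed: B = μ₀ I_d/(2πr) = (4π×10^-7)(5.61×10^-4)/(2π·0.0594) = 1.89×10^-9 T.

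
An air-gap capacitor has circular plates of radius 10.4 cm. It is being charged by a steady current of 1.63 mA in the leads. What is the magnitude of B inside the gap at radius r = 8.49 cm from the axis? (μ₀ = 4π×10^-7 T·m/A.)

Between the plates the displacement current equals the wire current: I_d = 1.63 mA = 1.63×10^-3 A.
∮B·dl = μ₀ I_d,enc with I_d,enc = I_d r²/R² = 1.086×10^-3 A; so B = μ₀ I_d,enc/(2πr) = 2.56×10^-9 T.

2.56×10^-9 T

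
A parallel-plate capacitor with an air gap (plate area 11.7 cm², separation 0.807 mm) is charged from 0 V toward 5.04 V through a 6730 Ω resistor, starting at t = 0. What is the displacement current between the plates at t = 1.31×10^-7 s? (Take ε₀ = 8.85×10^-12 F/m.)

C = ε₀A/d = (8.85×10^-12)(1.17×10^-3)/(8.07×10^-4) = 1.283×10^-11 F, so τ = RC = 8.635×10^-8 s.
The conduction current is I(t) = (V₀/R) e^(−t/τ), and the displacement current between the plates equals it.
t/τ = 1.517; I_d = (5.04/6730) · e^(−1.517) = (7.489×10^-4)(0.2194) = 1.64×10^-4 A.

1.64×10^-4 A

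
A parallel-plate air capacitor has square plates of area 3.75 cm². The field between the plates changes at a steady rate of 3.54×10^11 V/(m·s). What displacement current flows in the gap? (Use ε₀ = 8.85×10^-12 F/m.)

With a uniform field, Φ_E = EA, so I_d = ε₀ A dE/dt = 1.17×10^-3 A.

1.17×10^-3 A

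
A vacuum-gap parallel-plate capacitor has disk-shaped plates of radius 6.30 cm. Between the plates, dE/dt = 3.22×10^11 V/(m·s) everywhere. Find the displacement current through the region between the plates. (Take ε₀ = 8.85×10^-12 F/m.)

0.0355 A

The displacement current is ε₀ times dΦ_E/dt = ε₀ A dE/dt = (8.85×10^-12)(0.01247)(3.22×10^11) = 0.0355 A.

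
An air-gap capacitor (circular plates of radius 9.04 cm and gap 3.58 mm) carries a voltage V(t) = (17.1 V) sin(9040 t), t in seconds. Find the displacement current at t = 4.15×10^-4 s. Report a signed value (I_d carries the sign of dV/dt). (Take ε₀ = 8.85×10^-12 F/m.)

dE/dt = (V₀ω/d)·cos(ωt) with ωt = 3.7516 rad: (17.1)(9040)(-0.8196)/(3.58×10^-3) = -3.539×10^7 V/(m·s).
I_d = ε₀ A dE/dt = (8.85×10^-12)(0.02567)(-3.539×10^7) = -8.04×10^-6 A.

-8.04×10^-6 A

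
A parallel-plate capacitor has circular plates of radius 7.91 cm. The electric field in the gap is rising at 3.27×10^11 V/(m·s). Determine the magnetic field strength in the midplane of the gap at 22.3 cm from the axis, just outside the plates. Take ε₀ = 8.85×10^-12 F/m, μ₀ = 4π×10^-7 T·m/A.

5.10×10^-8 T

Through the whole plate area (πR² = 0.01966 m²), I_d = ε₀ πR² dE/dt = 0.05690 A.
With r > R the enclosed displacement current is the full I_d; B = μ₀ I_d / (2πr) = 5.10×10^-8 T.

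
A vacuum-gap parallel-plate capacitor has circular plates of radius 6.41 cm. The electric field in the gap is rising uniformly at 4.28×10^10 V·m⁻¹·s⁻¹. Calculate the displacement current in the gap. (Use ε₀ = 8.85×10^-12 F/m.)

The displacement current is ε₀ times dΦ_E/dt = ε₀ A dE/dt = (8.85×10^-12)(0.01291)(4.28×10^10) = 4.89×10^-3 A.

4.89×10^-3 A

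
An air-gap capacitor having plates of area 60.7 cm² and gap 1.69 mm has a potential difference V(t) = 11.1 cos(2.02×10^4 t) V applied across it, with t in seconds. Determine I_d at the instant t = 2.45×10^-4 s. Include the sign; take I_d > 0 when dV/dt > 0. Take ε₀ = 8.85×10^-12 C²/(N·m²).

dE/dt = (V₀ω/d)·−sin(ωt) with ωt = 4.949 rad: (11.1)(2.02×10^4)(0.9721)/(1.69×10^-3) = 1.290×10^8 V/(m·s).
I_d = ε₀ A dE/dt = (8.85×10^-12)(6.07×10^-3)(1.290×10^8) = 6.93×10^-6 A.

6.93×10^-6 A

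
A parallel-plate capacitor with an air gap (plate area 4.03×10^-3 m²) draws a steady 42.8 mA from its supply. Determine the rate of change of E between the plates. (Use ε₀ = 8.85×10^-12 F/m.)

1.20×10^12 V/(m·s)

Charge continuity gives I_d = I = 0.0428 A between the plates.
Then dE/dt = I_d/(ε₀A) = 1.20×10^12 V/(m·s).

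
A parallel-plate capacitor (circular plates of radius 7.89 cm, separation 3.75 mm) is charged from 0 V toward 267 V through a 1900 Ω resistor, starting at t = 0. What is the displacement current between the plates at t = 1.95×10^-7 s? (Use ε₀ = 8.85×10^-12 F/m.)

C = ε₀A/d = (8.85×10^-12)(0.01956)/(3.75×10^-3) = 4.616×10^-11 F and τ = RC = 8.770×10^-8 s. I_d in the gap equals the RC charging current.
I_d(t) = (V₀/R) e^(−t/τ) = 0.1405 · e^(−2.223) = 0.0152 A.

0.0152 A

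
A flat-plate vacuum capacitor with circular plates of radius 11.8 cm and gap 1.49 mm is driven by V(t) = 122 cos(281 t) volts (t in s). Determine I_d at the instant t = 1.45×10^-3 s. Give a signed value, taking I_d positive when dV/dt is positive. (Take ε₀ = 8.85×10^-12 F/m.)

-3.53×10^-6 A

dE/dt = (V₀ω/d)·−sin(ωt) with ωt = 0.40745 rad: (122)(281)(-0.3963)/(1.49×10^-3) = -9.118×10^6 V/(m·s).
I_d = ε₀ A dE/dt = (8.85×10^-12)(0.04374)(-9.118×10^6) = -3.53×10^-6 A.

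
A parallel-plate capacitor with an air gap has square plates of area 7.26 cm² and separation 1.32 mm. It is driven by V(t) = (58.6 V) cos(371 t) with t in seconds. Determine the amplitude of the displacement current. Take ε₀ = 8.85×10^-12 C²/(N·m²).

1.06×10^-7 A

The displacement current equals the conduction current C dV/dt, which peaks at C V₀ ω.
With C = ε₀A/d = (8.85×10^-12)(7.26×10^-4)/(1.32×10^-3) = 4.868×10^-12 F and ω = 371 rad/s, I_d,max = (4.868×10^-12)(58.6)(371) = 1.06×10^-7 A.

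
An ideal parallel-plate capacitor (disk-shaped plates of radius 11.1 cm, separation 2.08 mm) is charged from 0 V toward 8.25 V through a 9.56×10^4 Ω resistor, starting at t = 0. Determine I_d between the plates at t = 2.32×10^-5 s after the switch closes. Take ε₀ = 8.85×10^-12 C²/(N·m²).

1.98×10^-5 A

C = ε₀A/d = (8.85×10^-12)(0.03871)/(2.08×10^-3) = 1.647×10^-10 F, so τ = RC = 1.575×10^-5 s.
The conduction current is I(t) = (V₀/R) e^(−t/τ), and the displacement current between the plates equals it.
t/τ = 1.473; I_d = (8.25/9.56×10^4) · e^(−1.473) = (8.630×10^-5)(0.2292) = 1.98×10^-5 A.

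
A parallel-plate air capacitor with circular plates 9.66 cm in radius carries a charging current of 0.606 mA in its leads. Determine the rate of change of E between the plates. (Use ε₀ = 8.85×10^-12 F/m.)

By continuity, I_d in the gap equals the 0.606 mA flowing in the wire.
Since I_d = ε₀ A dE/dt, dE/dt = I_d/(ε₀A) = (6.06×10^-4)/((8.85×10^-12)(0.02932)) = 2.34×10^9 V/(m·s).

2.34×10^9 V/(m·s)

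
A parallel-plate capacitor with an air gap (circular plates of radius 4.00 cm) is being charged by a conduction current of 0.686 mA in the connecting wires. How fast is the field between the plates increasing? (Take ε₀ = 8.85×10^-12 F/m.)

1.54×10^10 V/(m·s)

By continuity, I_d in the gap equals the 0.686 mA flowing in the wire.
Inverting I_d = ε₀ A dE/dt gives dE/dt = 6.86×10^-4 / (8.85×10^-12 · 5.027×10^-3) = 1.54×10^10 V/(m·s).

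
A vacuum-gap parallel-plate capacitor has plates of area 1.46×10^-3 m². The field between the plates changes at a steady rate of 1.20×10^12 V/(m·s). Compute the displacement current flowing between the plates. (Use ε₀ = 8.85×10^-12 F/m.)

0.0155 A

The displacement current is ε₀ times dΦ_E/dt = ε₀ A dE/dt = (8.85×10^-12)(1.46×10^-3)(1.20×10^12) = 0.0155 A.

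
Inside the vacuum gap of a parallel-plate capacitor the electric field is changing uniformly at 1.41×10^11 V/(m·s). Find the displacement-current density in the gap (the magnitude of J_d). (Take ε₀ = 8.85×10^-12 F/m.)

1.25 A/m²

The displacement-current density is ε₀ ∂E/∂t = (8.85×10^-12)(1.41×10^11) = 1.25 A/m².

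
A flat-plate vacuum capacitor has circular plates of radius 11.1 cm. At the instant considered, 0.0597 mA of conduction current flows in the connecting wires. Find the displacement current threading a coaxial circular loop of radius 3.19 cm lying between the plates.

By continuity the displacement current in the gap matches the conduction current: I_d = 5.97×10^-5 A.
The field is uniform, so I_d,enc = I_d (r/R)² = (5.97×10^-5)(3.19/11.1)² = 4.93×10^-6 A.

4.93×10^-6 A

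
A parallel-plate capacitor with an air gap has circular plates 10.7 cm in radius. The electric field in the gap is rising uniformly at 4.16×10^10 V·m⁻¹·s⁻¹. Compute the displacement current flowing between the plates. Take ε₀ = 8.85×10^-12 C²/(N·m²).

0.0132 A

I_d = ε₀ A (dE/dt) = (8.85×10^-12)(0.03597 m²)(4.16×10^10) = 0.0132 A.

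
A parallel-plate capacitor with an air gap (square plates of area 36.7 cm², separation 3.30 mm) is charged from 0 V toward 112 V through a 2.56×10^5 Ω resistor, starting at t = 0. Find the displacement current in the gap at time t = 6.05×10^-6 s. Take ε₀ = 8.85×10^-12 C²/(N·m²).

C = ε₀A/d = (8.85×10^-12)(3.67×10^-3)/(3.30×10^-3) = 9.842×10^-12 F and τ = RC = 2.520×10^-6 s. I_d in the gap equals the RC charging current.
I_d(t) = (V₀/R) e^(−t/τ) = 4.375×10^-4 · e^(−2.401) = 3.96×10^-5 A.

3.96×10^-5 A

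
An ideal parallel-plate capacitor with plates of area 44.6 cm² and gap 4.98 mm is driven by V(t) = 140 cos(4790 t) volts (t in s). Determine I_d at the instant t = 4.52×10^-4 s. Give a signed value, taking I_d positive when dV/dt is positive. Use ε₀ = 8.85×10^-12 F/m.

-4.40×10^-6 A

C = ε₀A/d = (8.85×10^-12)(4.46×10^-3)/(4.98×10^-3) = 7.926×10^-12 F. dV/dt = V₀ω·−sin(ωt); at ωt = 2.16508 rad this factor is -0.8285.
I_d = C dV/dt = (7.926×10^-12)(140)(4790)(-0.8285) = -4.40×10^-6 A.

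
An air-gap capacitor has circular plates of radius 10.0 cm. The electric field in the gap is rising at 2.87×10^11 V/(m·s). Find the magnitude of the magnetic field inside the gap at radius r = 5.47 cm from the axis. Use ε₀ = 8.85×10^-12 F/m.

8.73×10^-8 T

I_d = ε₀ dΦ_E/dt = ε₀ πR² (dE/dt) = (8.85×10^-12)(0.03142)(2.87×10^11) = 0.07981 A through the full plate area.
∮B·dl = μ₀ I_d,enc with I_d,enc = I_d r²/R² = 0.02388 A; so B = μ₀ I_d,enc/(2πr) = 8.73×10^-8 T.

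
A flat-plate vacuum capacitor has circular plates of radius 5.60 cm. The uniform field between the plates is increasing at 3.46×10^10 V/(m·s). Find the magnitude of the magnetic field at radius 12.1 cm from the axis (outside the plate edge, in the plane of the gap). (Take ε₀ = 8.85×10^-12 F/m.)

Total displacement current: I_d = ε₀(πR²)(dE/dt) = (8.85×10^-12)(9.852×10^-3)(3.46×10^10) = 3.017×10^-3 A.
For r ≥ R the full I_d is enclosed: B = μ₀ I_d/(2πr) = (4π×10^-7)(3.017×10^-3)/(2π·0.121) = 4.99×10^-9 T.

4.99×10^-9 T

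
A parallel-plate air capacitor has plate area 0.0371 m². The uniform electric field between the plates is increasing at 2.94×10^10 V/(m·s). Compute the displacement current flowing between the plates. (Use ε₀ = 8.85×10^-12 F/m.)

9.65×10^-3 A

The displacement current is ε₀ times dΦ_E/dt = ε₀ A dE/dt = (8.85×10^-12)(0.0371)(2.94×10^10) = 9.65×10^-3 A.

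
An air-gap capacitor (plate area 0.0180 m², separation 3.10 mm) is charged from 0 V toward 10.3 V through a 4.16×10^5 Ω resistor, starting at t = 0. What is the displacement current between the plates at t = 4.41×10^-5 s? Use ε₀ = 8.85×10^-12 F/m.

C = ε₀A/d = (8.85×10^-12)(0.0180)/(3.10×10^-3) = 5.139×10^-11 F, so τ = RC = 2.138×10^-5 s.
The conduction current is I(t) = (V₀/R) e^(−t/τ), and the displacement current between the plates equals it.
t/τ = 2.063; I_d = (10.3/4.16×10^5) · e^(−2.063) = (2.476×10^-5)(0.1271) = 3.15×10^-6 A.

3.15×10^-6 A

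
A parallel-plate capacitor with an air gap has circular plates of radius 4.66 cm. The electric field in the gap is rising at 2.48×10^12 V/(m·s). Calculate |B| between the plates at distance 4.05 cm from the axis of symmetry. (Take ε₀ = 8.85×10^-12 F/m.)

I_d = ε₀ dΦ_E/dt = ε₀ πR² (dE/dt) = (8.85×10^-12)(6.822×10^-3)(2.48×10^12) = 0.1497 A through the full plate area.
∮B·dl = μ₀ I_d,enc with I_d,enc = I_d r²/R² = 0.1131 A; so B = μ₀ I_d,enc/(2πr) = 5.59×10^-7 T.

5.59×10^-7 T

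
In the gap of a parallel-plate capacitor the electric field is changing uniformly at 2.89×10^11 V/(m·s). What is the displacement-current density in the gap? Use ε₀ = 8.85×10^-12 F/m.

2.56 A/m²

J_d = ε₀ dE/dt = (8.85×10^-12)(2.89×10^11) = 2.56 A/m².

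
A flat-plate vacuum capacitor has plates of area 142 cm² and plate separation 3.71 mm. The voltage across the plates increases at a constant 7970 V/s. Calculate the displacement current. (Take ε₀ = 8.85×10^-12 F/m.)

E = V/d so dE/dt = (dV/dt)/d = 2.148×10^6 V/(m·s), and I_d = ε₀ A dE/dt = (8.85×10^-12)(0.0142)(2.148×10^6) = 2.70×10^-7 A.

2.70×10^-7 A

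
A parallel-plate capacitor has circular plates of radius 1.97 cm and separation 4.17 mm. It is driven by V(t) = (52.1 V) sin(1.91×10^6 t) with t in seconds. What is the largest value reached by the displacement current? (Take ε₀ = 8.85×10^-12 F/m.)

The displacement current equals the conduction current C dV/dt, which peaks at C V₀ ω.
With C = ε₀A/d = (8.85×10^-12)(1.219×10^-3)/(4.17×10^-3) = 2.587×10^-12 F and ω = 1.91×10^6 rad/s, I_d,max = (2.587×10^-12)(52.1)(1.91×10^6) = 2.57×10^-4 A.

2.57×10^-4 A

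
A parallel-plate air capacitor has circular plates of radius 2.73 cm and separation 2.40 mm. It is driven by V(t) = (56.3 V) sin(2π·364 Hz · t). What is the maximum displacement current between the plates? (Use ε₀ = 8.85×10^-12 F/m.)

The displacement current equals the conduction current C dV/dt, which peaks at C V₀ ω.
With C = ε₀A/d = (8.85×10^-12)(2.341×10^-3)/(2.40×10^-3) = 8.632×10^-12 F and ω = 2πf = 2287 rad/s, I_d,max = (8.632×10^-12)(56.3)(2287) = 1.11×10^-6 A.

1.11×10^-6 A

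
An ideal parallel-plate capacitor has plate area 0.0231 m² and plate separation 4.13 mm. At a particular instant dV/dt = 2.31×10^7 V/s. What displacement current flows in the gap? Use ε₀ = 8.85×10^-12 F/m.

C = ε₀A/d = (8.85×10^-12)(0.0231)/(4.13×10^-3) = 4.950×10^-11 F.
I_d = C dV/dt = (4.950×10^-11)(2.31×10^7) = 1.14×10^-3 A.

1.14×10^-3 A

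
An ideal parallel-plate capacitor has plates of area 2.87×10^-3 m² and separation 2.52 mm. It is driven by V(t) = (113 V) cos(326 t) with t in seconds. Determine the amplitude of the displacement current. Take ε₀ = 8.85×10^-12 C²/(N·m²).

(dE/dt)_max = V₀ω/d = 1.462×10^7 V/(m·s); ω = 326 rad/s.
I_d,max = ε₀ A (dE/dt)_max = (8.85×10^-12)(2.87×10^-3)(1.462×10^7) = 3.71×10^-7 A.

3.71×10^-7 A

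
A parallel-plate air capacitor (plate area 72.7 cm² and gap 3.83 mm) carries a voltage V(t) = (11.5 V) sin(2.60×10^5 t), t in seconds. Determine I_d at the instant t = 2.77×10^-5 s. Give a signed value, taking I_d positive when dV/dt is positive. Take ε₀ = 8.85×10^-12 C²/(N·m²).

dV/dt = (11.5)(2.60×10^5)·cos(7.202) = 1.814×10^6 V/s.
I_d = C dV/dt with C = ε₀A/d = (8.85×10^-12)(7.27×10^-3)/(3.83×10^-3) = 1.680×10^-11 F, so I_d = (1.680×10^-11)(1.814×10^6) = 3.05×10^-5 A.

3.05×10^-5 A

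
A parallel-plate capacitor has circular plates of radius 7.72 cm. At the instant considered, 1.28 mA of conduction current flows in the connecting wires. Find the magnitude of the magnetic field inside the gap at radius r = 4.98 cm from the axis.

No conduction current crosses the gap, so I_d there equals the 1.28×10^-3 A in the leads.
An Ampèrian loop of radius r encloses a fraction (r/R)² of I_d. Then B·2πr = μ₀ I_d (r/R)², giving B = μ₀ I_d r/(2πR²) = 2.14×10^-9 T.

2.14×10^-9 T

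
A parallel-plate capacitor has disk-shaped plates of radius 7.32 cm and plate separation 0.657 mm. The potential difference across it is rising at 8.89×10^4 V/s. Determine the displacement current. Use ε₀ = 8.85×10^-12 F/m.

2.02×10^-5 A

C = ε₀A/d = (8.85×10^-12)(0.01683)/(6.57×10^-4) = 2.267×10^-10 F.
I_d = C dV/dt = (2.267×10^-10)(8.89×10^4) = 2.02×10^-5 A.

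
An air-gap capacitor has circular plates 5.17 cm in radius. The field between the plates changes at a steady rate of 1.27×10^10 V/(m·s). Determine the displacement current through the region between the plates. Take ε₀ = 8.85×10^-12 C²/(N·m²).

9.44×10^-4 A

The displacement current is ε₀ times dΦ_E/dt = ε₀ A dE/dt = (8.85×10^-12)(8.397×10^-3)(1.27×10^10) = 9.44×10^-4 A.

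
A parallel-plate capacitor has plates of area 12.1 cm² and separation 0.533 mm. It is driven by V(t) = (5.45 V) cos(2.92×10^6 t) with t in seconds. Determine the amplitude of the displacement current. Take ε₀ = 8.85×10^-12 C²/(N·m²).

(dE/dt)_max = V₀ω/d = 2.986×10^10 V/(m·s); ω = 2.92×10^6 rad/s.
I_d,max = ε₀ A (dE/dt)_max = (8.85×10^-12)(1.21×10^-3)(2.986×10^10) = 3.20×10^-4 A.

3.20×10^-4 A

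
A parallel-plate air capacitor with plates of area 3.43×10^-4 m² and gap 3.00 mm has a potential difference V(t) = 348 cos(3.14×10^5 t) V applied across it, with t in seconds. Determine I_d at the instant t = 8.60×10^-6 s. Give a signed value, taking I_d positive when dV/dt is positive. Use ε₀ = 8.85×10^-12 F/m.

dV/dt = (348)(3.14×10^5)·−sin(2.7004) = -4.666×10^7 V/s.
I_d = C dV/dt with C = ε₀A/d = (8.85×10^-12)(3.43×10^-4)/(3.00×10^-3) = 1.012×10^-12 F, so I_d = (1.012×10^-12)(-4.666×10^7) = -4.72×10^-5 A.

-4.72×10^-5 A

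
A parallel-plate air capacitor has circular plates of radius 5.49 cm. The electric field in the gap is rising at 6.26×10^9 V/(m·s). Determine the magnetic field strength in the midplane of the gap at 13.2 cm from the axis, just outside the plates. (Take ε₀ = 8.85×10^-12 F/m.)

7.95×10^-10 T

Total displacement current: I_d = ε₀(πR²)(dE/dt) = (8.85×10^-12)(9.469×10^-3)(6.26×10^9) = 5.246×10^-4 A.
Outside the plates the loop encloses all of I_d, so B·2πr = μ₀ I_d and B = 7.95×10^-10 T.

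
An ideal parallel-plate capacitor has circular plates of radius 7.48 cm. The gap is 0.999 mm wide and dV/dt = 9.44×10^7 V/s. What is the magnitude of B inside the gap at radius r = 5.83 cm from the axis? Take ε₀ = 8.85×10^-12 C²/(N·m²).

3.06×10^-8 T

I_d = C dV/dt with C = ε₀πR²/d = 1.557×10^-10 F, so I_d = (1.557×10^-10)(9.44×10^7) = 0.01470 A.
∮B·dl = μ₀ I_d,enc with I_d,enc = I_d r²/R² = 8.930×10^-3 A; so B = μ₀ I_d,enc/(2πr) = 3.06×10^-8 T.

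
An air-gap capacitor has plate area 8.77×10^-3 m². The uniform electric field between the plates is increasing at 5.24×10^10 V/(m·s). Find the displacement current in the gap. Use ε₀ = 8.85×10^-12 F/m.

4.07×10^-3 A

With a uniform field, Φ_E = EA, so I_d = ε₀ A dE/dt = 4.07×10^-3 A.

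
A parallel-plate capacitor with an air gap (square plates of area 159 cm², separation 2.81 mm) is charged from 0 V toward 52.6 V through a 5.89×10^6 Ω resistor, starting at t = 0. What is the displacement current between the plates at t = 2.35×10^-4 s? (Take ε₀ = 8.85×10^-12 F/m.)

C = ε₀A/d = (8.85×10^-12)(0.0159)/(2.81×10^-3) = 5.008×10^-11 F and τ = RC = 2.950×10^-4 s. I_d in the gap equals the RC charging current.
I_d(t) = (V₀/R) e^(−t/τ) = 8.930×10^-6 · e^(−0.7966) = 4.03×10^-6 A.

4.03×10^-6 A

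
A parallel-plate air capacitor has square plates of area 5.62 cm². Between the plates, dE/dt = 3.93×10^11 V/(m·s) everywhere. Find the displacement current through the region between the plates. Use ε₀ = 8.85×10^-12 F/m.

The displacement current is ε₀ times dΦ_E/dt = ε₀ A dE/dt = (8.85×10^-12)(5.62×10^-4)(3.93×10^11) = 1.95×10^-3 A.

1.95×10^-3 A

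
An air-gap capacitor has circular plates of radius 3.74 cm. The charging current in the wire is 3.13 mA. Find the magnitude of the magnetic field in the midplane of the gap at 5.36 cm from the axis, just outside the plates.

1.17×10^-8 T

No conduction current crosses the gap, so I_d there equals the 3.13×10^-3 A in the leads.
For r ≥ R the full I_d is enclosed: B = μ₀ I_d/(2πr) = (4π×10^-7)(3.13×10^-3)/(2π·0.0536) = 1.17×10^-8 T.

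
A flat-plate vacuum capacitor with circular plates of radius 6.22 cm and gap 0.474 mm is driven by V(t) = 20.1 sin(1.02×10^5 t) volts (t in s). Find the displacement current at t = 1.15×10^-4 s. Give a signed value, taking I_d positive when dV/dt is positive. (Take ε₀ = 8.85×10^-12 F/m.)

3.12×10^-4 A

dE/dt = (V₀ω/d)·cos(ωt) with ωt = 11.73 rad: (20.1)(1.02×10^5)(0.6702)/(4.74×10^-4) = 2.899×10^9 V/(m·s).
I_d = ε₀ A dE/dt = (8.85×10^-12)(0.01215)(2.899×10^9) = 3.12×10^-4 A.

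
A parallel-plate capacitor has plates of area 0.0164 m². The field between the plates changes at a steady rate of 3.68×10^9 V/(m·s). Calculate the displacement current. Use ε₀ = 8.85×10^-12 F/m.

5.34×10^-4 A

With a uniform field, Φ_E = EA, so I_d = ε₀ A dE/dt = 5.34×10^-4 A.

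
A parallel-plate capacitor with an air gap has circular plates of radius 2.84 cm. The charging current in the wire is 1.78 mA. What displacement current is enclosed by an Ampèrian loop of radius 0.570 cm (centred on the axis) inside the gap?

7.17×10^-5 A

Between the plates the displacement current equals the wire current: I_d = 1.78 mA = 1.78×10^-3 A.
Since J_d is uniform, the enclosed fraction is (r/R)² = 0.04028, giving I_d,enc = 7.17×10^-5 A.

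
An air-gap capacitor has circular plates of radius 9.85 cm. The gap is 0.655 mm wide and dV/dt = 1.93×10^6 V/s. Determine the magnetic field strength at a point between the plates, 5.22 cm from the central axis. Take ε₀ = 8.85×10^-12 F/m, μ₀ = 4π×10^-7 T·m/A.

dE/dt = (dV/dt)/d = 2.947×10^9 V/(m·s); I_d = ε₀(πR²)(dE/dt) = (8.85×10^-12)(0.03048)(2.947×10^9) = 7.949×10^-4 A.
∮B·dl = μ₀ I_d,enc with I_d,enc = I_d r²/R² = 2.232×10^-4 A; so B = μ₀ I_d,enc/(2πr) = 8.55×10^-10 T.

8.55×10^-10 T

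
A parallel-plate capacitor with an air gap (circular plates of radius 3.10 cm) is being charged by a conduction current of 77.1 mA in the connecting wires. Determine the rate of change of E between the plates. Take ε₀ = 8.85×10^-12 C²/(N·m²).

By continuity, I_d in the gap equals the 77.1 mA flowing in the wire.
Then dE/dt = I_d/(ε₀A) = 2.89×10^12 V/(m·s).

2.89×10^12 V/(m·s)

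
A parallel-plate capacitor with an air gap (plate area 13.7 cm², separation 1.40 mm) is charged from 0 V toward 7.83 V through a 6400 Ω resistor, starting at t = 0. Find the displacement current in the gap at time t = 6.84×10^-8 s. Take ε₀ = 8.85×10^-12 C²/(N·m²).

3.56×10^-4 A

C = ε₀A/d = (8.85×10^-12)(1.37×10^-3)/(1.40×10^-3) = 8.660×10^-12 F and τ = RC = 5.542×10^-8 s. I_d in the gap equals the RC charging current.
I_d(t) = (V₀/R) e^(−t/τ) = 1.223×10^-3 · e^(−1.234) = 3.56×10^-4 A.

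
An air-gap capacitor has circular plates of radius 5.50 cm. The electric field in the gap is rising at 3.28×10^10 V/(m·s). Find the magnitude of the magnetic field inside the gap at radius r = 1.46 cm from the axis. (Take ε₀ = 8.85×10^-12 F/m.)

2.66×10^-9 T

Total displacement current: I_d = ε₀(πR²)(dE/dt) = (8.85×10^-12)(9.503×10^-3)(3.28×10^10) = 2.759×10^-3 A.
An Ampèrian loop of radius r encloses a fraction (r/R)² of I_d. Then B·2πr = μ₀ I_d (r/R)², giving B = μ₀ I_d r/(2πR²) = 2.66×10^-9 T.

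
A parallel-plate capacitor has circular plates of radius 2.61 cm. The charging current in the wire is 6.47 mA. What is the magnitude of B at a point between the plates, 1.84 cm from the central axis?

By continuity the displacement current in the gap matches the conduction current: I_d = 6.47×10^-3 A.
∮B·dl = μ₀ I_d,enc with I_d,enc = I_d r²/R² = 3.216×10^-3 A; so B = μ₀ I_d,enc/(2πr) = 3.50×10^-8 T.

3.50×10^-8 T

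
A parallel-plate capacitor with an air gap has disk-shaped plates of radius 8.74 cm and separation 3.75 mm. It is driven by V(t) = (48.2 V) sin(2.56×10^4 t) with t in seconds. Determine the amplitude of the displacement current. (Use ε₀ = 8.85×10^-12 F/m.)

6.99×10^-5 A

C = ε₀A/d = (8.85×10^-12)(0.02400)/(3.75×10^-3) = 5.664×10^-11 F; ω = 2.56×10^4 rad/s.
I_d = C dV/dt, so |I_d|_max = C V₀ ω = (5.664×10^-11)(48.2)(2.56×10^4) = 6.99×10^-5 A.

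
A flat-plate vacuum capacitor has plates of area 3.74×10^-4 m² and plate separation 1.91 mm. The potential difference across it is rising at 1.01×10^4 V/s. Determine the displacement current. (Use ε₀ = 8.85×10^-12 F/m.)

The field between the plates is E = V/d, so dE/dt = (1.01×10^4)/(1.91×10^-3 m) = 5.288×10^6 V/(m·s).
I_d = ε₀ A (dE/dt) = (8.85×10^-12)(3.74×10^-4)(5.288×10^6) = 1.75×10^-8 A.

1.75×10^-8 A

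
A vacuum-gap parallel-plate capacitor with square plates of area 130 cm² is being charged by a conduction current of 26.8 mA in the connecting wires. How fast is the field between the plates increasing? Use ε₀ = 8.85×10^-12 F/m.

Charge continuity gives I_d = I = 0.0268 A between the plates.
Then dE/dt = I_d/(ε₀A) = 2.33×10^11 V/(m·s).

2.33×10^11 V/(m·s)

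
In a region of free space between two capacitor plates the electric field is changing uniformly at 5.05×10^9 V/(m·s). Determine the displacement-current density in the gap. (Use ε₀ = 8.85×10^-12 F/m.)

The displacement-current density is ε₀ ∂E/∂t = (8.85×10^-12)(5.05×10^9) = 0.0447 A/m².

0.0447 A/m²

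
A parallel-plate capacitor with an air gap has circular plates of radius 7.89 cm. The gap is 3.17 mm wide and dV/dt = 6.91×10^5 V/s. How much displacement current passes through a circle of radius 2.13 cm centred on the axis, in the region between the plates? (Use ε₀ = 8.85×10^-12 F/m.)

2.75×10^-6 A

dE/dt = (dV/dt)/d = 2.180×10^8 V/(m·s); I_d = ε₀(πR²)(dE/dt) = (8.85×10^-12)(0.01956)(2.180×10^8) = 3.774×10^-5 A.
The field is uniform, so I_d,enc = I_d (r/R)² = (3.774×10^-5)(2.13/7.89)² = 2.75×10^-6 A.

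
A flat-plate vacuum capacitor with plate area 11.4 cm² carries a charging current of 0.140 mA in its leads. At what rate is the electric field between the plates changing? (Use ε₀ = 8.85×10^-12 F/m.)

Charge continuity gives I_d = I = 1.40×10^-4 A between the plates.
Then dE/dt = I_d/(ε₀A) = 1.39×10^10 V/(m·s).

1.39×10^10 V/(m·s)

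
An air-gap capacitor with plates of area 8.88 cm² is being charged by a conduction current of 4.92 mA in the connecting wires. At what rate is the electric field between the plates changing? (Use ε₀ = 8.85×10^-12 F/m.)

Charge continuity gives I_d = I = 4.92×10^-3 A between the plates.
Inverting I_d = ε₀ A dE/dt gives dE/dt = 4.92×10^-3 / (8.85×10^-12 · 8.88×10^-4) = 6.26×10^11 V/(m·s).

6.26×10^11 V/(m·s)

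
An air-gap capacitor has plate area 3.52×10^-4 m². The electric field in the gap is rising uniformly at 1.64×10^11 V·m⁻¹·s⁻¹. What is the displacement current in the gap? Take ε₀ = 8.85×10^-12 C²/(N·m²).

With a uniform field, Φ_E = EA, so I_d = ε₀ A dE/dt = 5.11×10^-4 A.

5.11×10^-4 A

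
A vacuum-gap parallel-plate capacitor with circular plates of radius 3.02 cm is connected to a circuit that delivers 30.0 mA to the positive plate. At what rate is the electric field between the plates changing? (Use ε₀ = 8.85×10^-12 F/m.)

1.18×10^12 V/(m·s)

The displacement current between the plates equals the conduction current, I_d = 30.0 mA.
Since I_d = ε₀ A dE/dt, dE/dt = I_d/(ε₀A) = (0.0300)/((8.85×10^-12)(2.865×10^-3)) = 1.18×10^12 V/(m·s).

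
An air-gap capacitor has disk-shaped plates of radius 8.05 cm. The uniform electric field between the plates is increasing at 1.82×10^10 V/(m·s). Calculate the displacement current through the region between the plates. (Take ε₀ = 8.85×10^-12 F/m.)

The displacement current is ε₀ times dΦ_E/dt = ε₀ A dE/dt = (8.85×10^-12)(0.02036)(1.82×10^10) = 3.28×10^-3 A.

3.28×10^-3 A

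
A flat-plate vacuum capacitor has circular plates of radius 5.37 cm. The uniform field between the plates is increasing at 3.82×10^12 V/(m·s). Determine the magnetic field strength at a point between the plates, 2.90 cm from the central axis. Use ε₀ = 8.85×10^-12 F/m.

Through the whole plate area (πR² = 9.059×10^-3 m²), I_d = ε₀ πR² dE/dt = 0.3063 A.
∮B·dl = μ₀ I_d,enc with I_d,enc = I_d r²/R² = 0.08933 A; so B = μ₀ I_d,enc/(2πr) = 6.16×10^-7 T.

6.16×10^-7 T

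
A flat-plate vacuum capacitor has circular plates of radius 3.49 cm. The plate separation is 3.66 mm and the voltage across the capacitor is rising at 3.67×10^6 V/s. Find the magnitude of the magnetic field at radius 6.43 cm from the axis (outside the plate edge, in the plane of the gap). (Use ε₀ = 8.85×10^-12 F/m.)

I_d = C dV/dt with C = ε₀πR²/d = 9.251×10^-12 F, so I_d = (9.251×10^-12)(3.67×10^6) = 3.395×10^-5 A.
For r ≥ R the full I_d is enclosed: B = μ₀ I_d/(2πr) = (4π×10^-7)(3.395×10^-5)/(2π·0.0643) = 1.06×10^-10 T.

1.06×10^-10 T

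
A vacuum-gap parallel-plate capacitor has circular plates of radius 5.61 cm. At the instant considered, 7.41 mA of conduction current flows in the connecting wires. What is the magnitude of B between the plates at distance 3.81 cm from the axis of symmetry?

1.79×10^-8 T

No conduction current crosses the gap, so I_d there equals the 7.41×10^-3 A in the leads.
An Ampèrian loop of radius r encloses a fraction (r/R)² of I_d. Then B·2πr = μ₀ I_d (r/R)², giving B = μ₀ I_d r/(2πR²) = 1.79×10^-8 T.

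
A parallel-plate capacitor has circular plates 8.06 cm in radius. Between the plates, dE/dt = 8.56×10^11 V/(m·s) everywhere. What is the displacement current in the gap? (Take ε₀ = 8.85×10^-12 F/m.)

0.155 A

The displacement current is ε₀ times dΦ_E/dt = ε₀ A dE/dt = (8.85×10^-12)(0.02041)(8.56×10^11) = 0.155 A.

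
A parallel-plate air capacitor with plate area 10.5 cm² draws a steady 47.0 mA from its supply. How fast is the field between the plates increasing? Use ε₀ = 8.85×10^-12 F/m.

5.06×10^12 V/(m·s)

The displacement current between the plates equals the conduction current, I_d = 47.0 mA.
Since I_d = ε₀ A dE/dt, dE/dt = I_d/(ε₀A) = (0.0470)/((8.85×10^-12)(1.05×10^-3)) = 5.06×10^12 V/(m·s).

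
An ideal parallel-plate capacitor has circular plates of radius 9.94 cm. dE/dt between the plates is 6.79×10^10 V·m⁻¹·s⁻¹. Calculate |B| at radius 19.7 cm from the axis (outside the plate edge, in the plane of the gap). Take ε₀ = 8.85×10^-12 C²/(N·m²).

1.89×10^-8 T

I_d = ε₀ dΦ_E/dt = ε₀ πR² (dE/dt) = (8.85×10^-12)(0.03104)(6.79×10^10) = 0.01865 A through the full plate area.
Outside the plates the loop encloses all of I_d, so B·2πr = μ₀ I_d and B = 1.89×10^-8 T.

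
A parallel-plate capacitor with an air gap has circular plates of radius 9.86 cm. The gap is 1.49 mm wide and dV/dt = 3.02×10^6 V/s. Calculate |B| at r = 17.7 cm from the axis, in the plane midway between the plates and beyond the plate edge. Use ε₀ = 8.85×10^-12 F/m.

6.19×10^-10 T

I_d = C dV/dt with C = ε₀πR²/d = 1.814×10^-10 F, so I_d = (1.814×10^-10)(3.02×10^6) = 5.478×10^-4 A.
Outside the plates the loop encloses all of I_d, so B·2πr = μ₀ I_d and B = 6.19×10^-10 T.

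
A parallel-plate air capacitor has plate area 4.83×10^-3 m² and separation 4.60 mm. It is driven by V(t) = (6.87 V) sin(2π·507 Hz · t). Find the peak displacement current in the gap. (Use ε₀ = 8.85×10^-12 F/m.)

2.03×10^-7 A

The displacement current equals the conduction current C dV/dt, which peaks at C V₀ ω.
With C = ε₀A/d = (8.85×10^-12)(4.83×10^-3)/(4.60×10^-3) = 9.293×10^-12 F and ω = 2πf = 3186 rad/s, I_d,max = (9.293×10^-12)(6.87)(3186) = 2.03×10^-7 A.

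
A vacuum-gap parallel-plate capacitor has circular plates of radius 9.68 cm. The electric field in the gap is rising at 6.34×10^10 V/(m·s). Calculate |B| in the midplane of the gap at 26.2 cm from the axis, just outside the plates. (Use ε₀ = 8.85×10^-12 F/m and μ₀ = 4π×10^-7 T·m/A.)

Total displacement current: I_d = ε₀(πR²)(dE/dt) = (8.85×10^-12)(0.02944)(6.34×10^10) = 0.01652 A.
Outside the plates the loop encloses all of I_d, so B·2πr = μ₀ I_d and B = 1.26×10^-8 T.

1.26×10^-8 T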